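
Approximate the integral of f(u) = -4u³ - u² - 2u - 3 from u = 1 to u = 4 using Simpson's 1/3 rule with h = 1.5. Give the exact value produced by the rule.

-300

h = (4 − 1)/2 = 1.5.
Nodes u₀,…,u₂ = 1, 2.5, 4.
f(u) = -4u³ - u² - 2u - 3: f₀=-10, f₁=-76.75, f₂=-283.
(h/3)·[f₀ + 4f₁ + f₂] = 0.5·(-600) = -300.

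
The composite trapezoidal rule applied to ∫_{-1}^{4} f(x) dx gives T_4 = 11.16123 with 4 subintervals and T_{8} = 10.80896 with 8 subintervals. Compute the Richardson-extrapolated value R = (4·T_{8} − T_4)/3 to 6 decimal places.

R = (4·T_{8} − T_4) / 3 = (4·10.80896 − 11.16123)/3 = (32.07461)/3 = 10.691537.

10.691537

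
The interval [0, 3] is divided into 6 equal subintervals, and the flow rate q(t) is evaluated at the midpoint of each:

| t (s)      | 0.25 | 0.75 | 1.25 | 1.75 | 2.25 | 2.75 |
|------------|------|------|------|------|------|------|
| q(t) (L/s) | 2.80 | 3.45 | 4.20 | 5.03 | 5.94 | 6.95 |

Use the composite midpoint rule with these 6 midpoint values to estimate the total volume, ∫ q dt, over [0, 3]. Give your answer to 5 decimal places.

14.18500

h = 0.5, n = 6.
h·[y(m₁) + y(m₂) + y(m₃) + y(m₄) + y(m₅) + y(m₆)] = 0.5·(28.37) = 14.18500.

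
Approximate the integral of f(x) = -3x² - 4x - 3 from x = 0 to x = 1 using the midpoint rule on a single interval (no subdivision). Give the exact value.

-5.75

M = (b−a)·f(0.5) = 1·(-5.75) = -5.75.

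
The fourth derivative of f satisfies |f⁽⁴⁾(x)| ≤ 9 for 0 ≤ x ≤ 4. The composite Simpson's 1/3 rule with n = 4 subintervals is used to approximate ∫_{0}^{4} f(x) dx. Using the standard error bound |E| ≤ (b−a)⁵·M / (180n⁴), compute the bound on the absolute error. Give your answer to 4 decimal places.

0.2000

|E| ≤ (4)⁵·9 / (180·4⁴) = 9216/46080 = 0.2000.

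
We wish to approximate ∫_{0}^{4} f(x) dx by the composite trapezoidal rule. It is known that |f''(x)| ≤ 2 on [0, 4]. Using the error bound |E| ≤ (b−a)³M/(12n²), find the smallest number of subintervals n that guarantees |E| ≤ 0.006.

43

Need 128/(12n²) ≤ 0.006.
n² ≥ 128/(12·0.006) = 1777.78 ⇒ n ≥ 42.1637, so the smallest n is 43.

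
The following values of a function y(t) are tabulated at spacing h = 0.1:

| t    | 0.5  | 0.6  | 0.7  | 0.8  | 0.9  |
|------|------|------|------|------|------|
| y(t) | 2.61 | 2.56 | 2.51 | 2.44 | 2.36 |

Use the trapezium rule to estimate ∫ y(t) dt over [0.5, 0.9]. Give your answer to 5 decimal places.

h = 0.1, n = 4.
(h/2)·[y₀ + 2y₁ + 2y₂ + 2y₃ + y₄] = 0.05·(19.99) = 0.99950.

0.99950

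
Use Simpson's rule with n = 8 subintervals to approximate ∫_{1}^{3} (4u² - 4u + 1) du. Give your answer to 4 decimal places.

h = (3 − 1)/8 = 0.25.
Nodes u₀,…,u₈ = 1, 1.25, 1.5, 1.75, 2, 2.25, 2.5, 2.75, 3.
f(u) = 4u² - 4u + 1: f₀=1, f₁=2.25, f₂=4, f₃=6.25, f₄=9, f₅=12.25, f₆=16, f₇=20.25, f₈=25.
(h/3)·[f₀ + 4f₁ + 2f₂ + 4f₃ + 2f₄ + 4f₅ + 2f₆ + 4f₇ + f₈] = 0.083333·(248) = 20.6667.

20.6667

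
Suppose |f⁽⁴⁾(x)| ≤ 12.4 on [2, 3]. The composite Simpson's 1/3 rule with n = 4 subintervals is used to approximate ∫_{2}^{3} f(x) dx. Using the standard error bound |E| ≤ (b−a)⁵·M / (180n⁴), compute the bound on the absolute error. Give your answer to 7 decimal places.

0.0002691

|E| ≤ (1)⁵·12.4 / (180·4⁴) = 12.4/46080 = 0.0002691.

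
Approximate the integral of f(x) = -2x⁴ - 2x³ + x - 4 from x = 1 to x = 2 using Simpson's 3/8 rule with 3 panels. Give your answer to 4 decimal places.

-22.4074

h = (2 − 1)/3 = 0.333333.
Nodes x₀,…,x₃ = 1, 1.333333, 1.666667, 2.
f(x) = -2x⁴ - 2x³ + x - 4: f₀=-7, f₁=-13.728395, f₂=-27.024691, f₃=-50.
(3h/8)·[f₀ + 3f₁ + 3f₂ + f₃] = 0.125·(-179.259259) = -22.4074.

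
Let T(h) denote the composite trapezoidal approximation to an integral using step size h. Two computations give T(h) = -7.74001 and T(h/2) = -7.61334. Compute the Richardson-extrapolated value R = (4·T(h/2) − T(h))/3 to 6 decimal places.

R = (4·T(h/2) − T(h)) / 3 = (4·(-7.61334) − (-7.74001))/3 = (-22.71335)/3 = -7.571117.

-7.571117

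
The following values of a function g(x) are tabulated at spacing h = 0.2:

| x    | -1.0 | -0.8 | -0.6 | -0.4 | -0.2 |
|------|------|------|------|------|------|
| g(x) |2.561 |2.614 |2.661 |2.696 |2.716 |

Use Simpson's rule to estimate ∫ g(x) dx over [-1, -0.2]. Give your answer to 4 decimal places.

h = 0.2, n = 4.
(h/3)·[y₀ + 4y₁ + 2y₂ + 4y₃ + y₄] = 0.066667·(31.839) = 2.1226.

2.1226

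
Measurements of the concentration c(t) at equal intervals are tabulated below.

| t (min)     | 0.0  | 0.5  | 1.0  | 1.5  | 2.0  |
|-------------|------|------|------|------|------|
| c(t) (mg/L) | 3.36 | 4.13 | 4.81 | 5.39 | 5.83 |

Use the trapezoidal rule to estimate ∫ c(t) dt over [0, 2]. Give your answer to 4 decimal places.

h = 0.5, n = 4.
(h/2)·[y₀ + 2y₁ + 2y₂ + 2y₃ + y₄] = 0.25·(37.85) = 9.4625.

9.4625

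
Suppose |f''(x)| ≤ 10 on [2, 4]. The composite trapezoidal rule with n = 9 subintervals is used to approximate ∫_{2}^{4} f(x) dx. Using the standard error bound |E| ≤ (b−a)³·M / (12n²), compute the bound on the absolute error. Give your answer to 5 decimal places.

0.08230

|E| ≤ (2)³·10 / (12·9²) = 80/972 = 0.08230.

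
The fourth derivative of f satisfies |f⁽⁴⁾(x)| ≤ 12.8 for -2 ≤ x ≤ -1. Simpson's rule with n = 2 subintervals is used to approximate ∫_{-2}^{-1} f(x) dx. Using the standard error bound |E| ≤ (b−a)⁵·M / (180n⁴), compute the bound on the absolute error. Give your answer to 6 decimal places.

0.004444

|E| ≤ (1)⁵·12.8 / (180·2⁴) = 12.8/2880 = 0.004444.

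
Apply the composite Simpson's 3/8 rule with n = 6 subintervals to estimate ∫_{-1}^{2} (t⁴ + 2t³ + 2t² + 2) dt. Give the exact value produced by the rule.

26.15625

h = (2 − (-1))/6 = 0.5.
Nodes t₀,…,t₆ = -1, -0.5, 0, 0.5, 1, 1.5, 2.
f(t) = t⁴ + 2t³ + 2t² + 2: f₀=3, f₁=2.3125, f₂=2, f₃=2.8125, f₄=7, f₅=18.3125, f₆=42.
(3h/8)·[f₀ + 3f₁ + 3f₂ + 2f₃ + 3f₄ + 3f₅ + f₆] = 0.1875·(139.5) = 26.15625.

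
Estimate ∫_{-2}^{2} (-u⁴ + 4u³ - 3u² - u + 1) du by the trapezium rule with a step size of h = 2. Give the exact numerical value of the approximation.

-52

h = (2 − (-2))/2 = 2.
Nodes u₀,…,u₂ = -2, 0, 2.
f(u) = -u⁴ + 4u³ - 3u² - u + 1: f₀=-57, f₁=1, f₂=3.
(h/2)·[f₀ + 2f₁ + f₂] = 1·(-52) = -52.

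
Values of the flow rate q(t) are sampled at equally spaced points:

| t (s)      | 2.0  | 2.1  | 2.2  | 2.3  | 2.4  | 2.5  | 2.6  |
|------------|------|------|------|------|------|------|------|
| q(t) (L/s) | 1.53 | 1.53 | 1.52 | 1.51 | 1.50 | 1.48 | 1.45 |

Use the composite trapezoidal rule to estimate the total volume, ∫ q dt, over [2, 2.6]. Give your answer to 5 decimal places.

h = 0.1, n = 6.
(h/2)·[y₀ + 2y₁ + 2y₂ + 2y₃ + 2y₄ + 2y₅ + y₆] = 0.05·(18.06) = 0.90300.

0.90300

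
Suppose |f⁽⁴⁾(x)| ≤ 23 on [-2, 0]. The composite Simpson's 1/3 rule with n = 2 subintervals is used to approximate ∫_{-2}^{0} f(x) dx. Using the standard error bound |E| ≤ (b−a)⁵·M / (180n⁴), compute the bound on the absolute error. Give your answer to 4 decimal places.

0.2556

|E| ≤ (2)⁵·23 / (180·2⁴) = 736/2880 = 0.2556.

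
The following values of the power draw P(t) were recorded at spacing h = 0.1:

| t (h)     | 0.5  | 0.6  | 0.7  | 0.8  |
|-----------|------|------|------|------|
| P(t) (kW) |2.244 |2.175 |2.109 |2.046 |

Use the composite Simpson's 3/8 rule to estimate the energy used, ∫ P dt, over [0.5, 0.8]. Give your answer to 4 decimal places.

0.6428

h = 0.1, n = 3.
(3h/8)·[y₀ + 3y₁ + 3y₂ + y₃] = 0.0375·(17.142) = 0.6428.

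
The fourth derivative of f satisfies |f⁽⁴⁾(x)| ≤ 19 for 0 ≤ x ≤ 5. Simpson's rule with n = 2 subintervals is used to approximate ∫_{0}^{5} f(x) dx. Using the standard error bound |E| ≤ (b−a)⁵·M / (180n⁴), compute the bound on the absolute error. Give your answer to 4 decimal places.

20.6163

|E| ≤ (5)⁵·19 / (180·2⁴) = 59375/2880 = 20.6163.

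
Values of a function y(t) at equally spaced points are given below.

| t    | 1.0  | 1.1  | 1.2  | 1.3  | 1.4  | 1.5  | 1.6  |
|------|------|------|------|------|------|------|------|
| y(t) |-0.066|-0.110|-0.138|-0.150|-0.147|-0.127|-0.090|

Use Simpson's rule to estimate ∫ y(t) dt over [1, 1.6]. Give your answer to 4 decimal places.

-0.0758

h = 0.1, n = 6.
(h/3)·[y₀ + 4y₁ + 2y₂ + 4y₃ + 2y₄ + 4y₅ + y₆] = 0.033333·(-2.274) = -0.0758.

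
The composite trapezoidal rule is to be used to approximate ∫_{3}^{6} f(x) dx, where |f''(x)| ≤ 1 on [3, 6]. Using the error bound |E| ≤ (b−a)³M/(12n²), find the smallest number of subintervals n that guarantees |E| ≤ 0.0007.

Need 27/(12n²) ≤ 0.0007.
n² ≥ 27/(12·0.0007) = 3214.29 ⇒ n ≥ 56.6947, so the smallest n is 57.

57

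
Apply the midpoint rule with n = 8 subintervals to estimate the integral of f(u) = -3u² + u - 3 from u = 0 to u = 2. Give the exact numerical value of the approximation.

h = (2 − 0)/8 = 0.25.
Midpoints m₁,…,m₈ = 0.125, 0.375, 0.625, 0.875, 1.125, 1.375, 1.625, 1.875.
f(m₁)=-2.921875, f(m₂)=-3.046875, f(m₃)=-3.546875, f(m₄)=-4.421875, f(m₅)=-5.671875, f(m₆)=-7.296875, f(m₇)=-9.296875, f(m₈)=-11.671875.
h·[f(m₁) + f(m₂) + f(m₃) + f(m₄) + f(m₅) + f(m₆) + f(m₇) + f(m₈)] = 0.25·(-47.875) = -11.96875.

-11.96875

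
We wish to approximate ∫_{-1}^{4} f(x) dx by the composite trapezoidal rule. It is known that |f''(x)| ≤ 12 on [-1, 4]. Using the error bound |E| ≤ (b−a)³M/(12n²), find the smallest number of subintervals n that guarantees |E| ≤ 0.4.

18

Need 1500/(12n²) ≤ 0.4.
n² ≥ 1500/(12·0.4) = 312.5 ⇒ n ≥ 17.6777, so the smallest n is 18.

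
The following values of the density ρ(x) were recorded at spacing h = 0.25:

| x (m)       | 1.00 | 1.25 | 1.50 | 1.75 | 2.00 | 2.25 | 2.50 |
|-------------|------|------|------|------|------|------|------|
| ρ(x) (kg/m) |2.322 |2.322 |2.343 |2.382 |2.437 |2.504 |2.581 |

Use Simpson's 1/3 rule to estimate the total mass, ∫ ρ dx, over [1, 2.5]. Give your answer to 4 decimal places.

3.6079

h = 0.25, n = 6.
(h/3)·[y₀ + 4y₁ + 2y₂ + 4y₃ + 2y₄ + 4y₅ + y₆] = 0.083333·(43.295) = 3.6079.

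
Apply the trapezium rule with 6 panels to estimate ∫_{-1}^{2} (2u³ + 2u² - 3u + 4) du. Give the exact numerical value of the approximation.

21.625

h = (2 − (-1))/6 = 0.5.
Nodes u₀,…,u₆ = -1, -0.5, 0, 0.5, 1, 1.5, 2.
f(u) = 2u³ + 2u² - 3u + 4: f₀=7, f₁=5.75, f₂=4, f₃=3.25, f₄=5, f₅=10.75, f₆=22.
(h/2)·[f₀ + 2f₁ + 2f₂ + 2f₃ + 2f₄ + 2f₅ + f₆] = 0.25·(86.5) = 21.625.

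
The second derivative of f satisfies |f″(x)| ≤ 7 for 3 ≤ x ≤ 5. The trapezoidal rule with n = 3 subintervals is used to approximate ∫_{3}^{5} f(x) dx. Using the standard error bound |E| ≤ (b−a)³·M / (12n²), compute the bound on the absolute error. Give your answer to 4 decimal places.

0.5185

|E| ≤ (2)³·7 / (12·3²) = 56/108 = 0.5185.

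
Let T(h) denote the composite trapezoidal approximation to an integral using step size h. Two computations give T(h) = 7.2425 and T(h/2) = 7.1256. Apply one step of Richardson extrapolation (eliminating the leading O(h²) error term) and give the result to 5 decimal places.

7.08663

R = (4·T(h/2) − T(h)) / 3 = (4·7.1256 − 7.2425)/3 = (21.2599)/3 = 7.08663.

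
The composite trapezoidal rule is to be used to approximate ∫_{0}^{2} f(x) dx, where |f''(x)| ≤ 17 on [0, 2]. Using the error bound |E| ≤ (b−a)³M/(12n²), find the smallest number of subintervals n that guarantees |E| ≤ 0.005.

Need 136/(12n²) ≤ 0.005.
n² ≥ 136/(12·0.005) = 2266.67 ⇒ n ≥ 47.6095, so the smallest n is 48.

48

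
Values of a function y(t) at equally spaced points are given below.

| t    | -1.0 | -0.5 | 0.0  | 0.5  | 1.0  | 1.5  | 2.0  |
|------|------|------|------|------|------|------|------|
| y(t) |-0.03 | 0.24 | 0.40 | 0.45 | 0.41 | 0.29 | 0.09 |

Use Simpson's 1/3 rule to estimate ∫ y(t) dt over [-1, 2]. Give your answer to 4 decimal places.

0.9333

h = 0.5, n = 6.
(h/3)·[y₀ + 4y₁ + 2y₂ + 4y₃ + 2y₄ + 4y₅ + y₆] = 0.166667·(5.60) = 0.9333.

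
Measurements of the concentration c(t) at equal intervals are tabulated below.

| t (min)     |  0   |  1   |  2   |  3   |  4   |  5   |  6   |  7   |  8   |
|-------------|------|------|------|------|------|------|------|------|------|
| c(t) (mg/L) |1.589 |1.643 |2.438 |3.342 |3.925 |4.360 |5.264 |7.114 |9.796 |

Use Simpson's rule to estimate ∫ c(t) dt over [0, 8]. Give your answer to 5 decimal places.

h = 1, n = 8.
(h/3)·[y₀ + 4y₁ + 2y₂ + 4y₃ + 2y₄ + 4y₅ + 2y₆ + 4y₇ + y₈] = 0.333333·(100.475) = 33.49167.

33.49167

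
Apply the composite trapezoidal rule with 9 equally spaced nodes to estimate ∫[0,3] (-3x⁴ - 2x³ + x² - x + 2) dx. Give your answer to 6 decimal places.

h = (3 − 0)/8 = 0.375.
Nodes x₀,…,x₈ = 0, 0.375, 0.75, 1.125, 1.5, 1.875, 2.25, 2.625, 3.
f(x) = -3x⁴ - 2x³ + x² - x + 2: f₀=2, f₁=1.600830078125, f₂=0.01953125, f₃=-5.512451171875, f₄=-19.1875, f₅=-46.621826171875, f₆=-94.85546875, f₇=-172.352294921875, f₈=-289.
(h/2)·[f₀ + 2f₁ + 2f₂ + 2f₃ + 2f₄ + 2f₅ + 2f₆ + 2f₇ + f₈] = 0.1875·(-960.818359375) = -180.153442.

-180.153442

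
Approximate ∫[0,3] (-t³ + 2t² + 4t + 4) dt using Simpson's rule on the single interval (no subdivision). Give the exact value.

S = (b−a)/6 · [f(0) + 4f(1.5) + f(3)] = 0.5·[4 + 4·11.125 + 7] = 27.75.

27.75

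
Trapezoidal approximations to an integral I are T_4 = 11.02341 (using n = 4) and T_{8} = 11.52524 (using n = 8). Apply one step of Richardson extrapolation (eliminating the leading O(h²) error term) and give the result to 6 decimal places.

R = (4·T_{8} − T_4) / 3 = (4·11.52524 − 11.02341)/3 = (35.07755)/3 = 11.692517.

11.692517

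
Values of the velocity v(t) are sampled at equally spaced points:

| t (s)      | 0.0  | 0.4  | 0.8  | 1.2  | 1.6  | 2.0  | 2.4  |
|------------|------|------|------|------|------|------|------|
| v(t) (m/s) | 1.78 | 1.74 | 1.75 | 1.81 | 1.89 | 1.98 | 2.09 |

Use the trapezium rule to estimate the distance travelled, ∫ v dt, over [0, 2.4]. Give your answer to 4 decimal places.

4.4420

h = 0.4, n = 6.
(h/2)·[y₀ + 2y₁ + 2y₂ + 2y₃ + 2y₄ + 2y₅ + y₆] = 0.2·(22.21) = 4.4420.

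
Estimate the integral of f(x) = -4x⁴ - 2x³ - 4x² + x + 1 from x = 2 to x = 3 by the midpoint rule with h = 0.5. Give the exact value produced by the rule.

-219.578125

h = (3 − 2)/2 = 0.5.
Midpoints m₁,…,m₂ = 2.25, 2.75.
f(m₁)=-142.296875, f(m₂)=-296.859375.
h·[f(m₁) + f(m₂)] = 0.5·(-439.15625) = -219.578125.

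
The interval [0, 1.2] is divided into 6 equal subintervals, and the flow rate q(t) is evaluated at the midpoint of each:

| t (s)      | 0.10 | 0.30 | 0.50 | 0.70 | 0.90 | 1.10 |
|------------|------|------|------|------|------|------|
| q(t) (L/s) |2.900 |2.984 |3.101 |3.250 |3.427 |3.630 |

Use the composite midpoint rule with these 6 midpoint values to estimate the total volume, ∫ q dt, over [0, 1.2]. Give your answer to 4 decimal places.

h = 0.2, n = 6.
h·[y(m₁) + y(m₂) + y(m₃) + y(m₄) + y(m₅) + y(m₆)] = 0.2·(19.292) = 3.8584.

3.8584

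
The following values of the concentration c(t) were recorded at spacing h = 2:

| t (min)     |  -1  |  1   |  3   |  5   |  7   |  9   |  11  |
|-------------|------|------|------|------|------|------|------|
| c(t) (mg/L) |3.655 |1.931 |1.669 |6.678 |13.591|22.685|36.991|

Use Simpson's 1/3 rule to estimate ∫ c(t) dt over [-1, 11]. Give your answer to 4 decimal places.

130.8947

h = 2, n = 6.
(h/3)·[y₀ + 4y₁ + 2y₂ + 4y₃ + 2y₄ + 4y₅ + y₆] = 0.666667·(196.342) = 130.8947.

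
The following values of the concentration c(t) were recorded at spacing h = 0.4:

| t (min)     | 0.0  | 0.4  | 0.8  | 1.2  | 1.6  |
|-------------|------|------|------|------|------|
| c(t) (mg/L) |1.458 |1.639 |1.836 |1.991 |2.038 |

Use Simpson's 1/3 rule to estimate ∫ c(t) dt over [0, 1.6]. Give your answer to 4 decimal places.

2.8917

h = 0.4, n = 4.
(h/3)·[y₀ + 4y₁ + 2y₂ + 4y₃ + y₄] = 0.133333·(21.688) = 2.8917.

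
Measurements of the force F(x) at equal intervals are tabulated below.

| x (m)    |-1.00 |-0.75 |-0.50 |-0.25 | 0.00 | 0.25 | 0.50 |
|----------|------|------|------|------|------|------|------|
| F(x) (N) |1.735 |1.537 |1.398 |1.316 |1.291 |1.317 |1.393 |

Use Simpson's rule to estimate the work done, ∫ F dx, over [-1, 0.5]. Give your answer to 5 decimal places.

h = 0.25, n = 6.
(h/3)·[y₀ + 4y₁ + 2y₂ + 4y₃ + 2y₄ + 4y₅ + y₆] = 0.083333·(25.186) = 2.09883.

2.09883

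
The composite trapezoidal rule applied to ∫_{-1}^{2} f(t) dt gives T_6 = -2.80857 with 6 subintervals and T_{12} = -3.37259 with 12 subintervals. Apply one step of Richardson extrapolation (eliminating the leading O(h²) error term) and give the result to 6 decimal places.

-3.560597

R = (4·T_{12} − T_6) / 3 = (4·(-3.37259) − (-2.80857))/3 = (-10.68179)/3 = -3.560597.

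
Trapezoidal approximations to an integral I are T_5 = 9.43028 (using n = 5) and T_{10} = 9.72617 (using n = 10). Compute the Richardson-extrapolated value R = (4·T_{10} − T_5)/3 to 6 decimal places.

R = (4·T_{10} − T_5) / 3 = (4·9.72617 − 9.43028)/3 = (29.47440)/3 = 9.824800.

9.824800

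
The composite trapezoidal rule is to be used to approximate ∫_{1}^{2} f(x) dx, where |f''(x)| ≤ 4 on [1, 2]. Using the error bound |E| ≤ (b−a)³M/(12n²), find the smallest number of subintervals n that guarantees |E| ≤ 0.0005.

26

Need 4/(12n²) ≤ 0.0005.
n² ≥ 4/(12·0.0005) = 666.667 ⇒ n ≥ 25.8199, so the smallest n is 26.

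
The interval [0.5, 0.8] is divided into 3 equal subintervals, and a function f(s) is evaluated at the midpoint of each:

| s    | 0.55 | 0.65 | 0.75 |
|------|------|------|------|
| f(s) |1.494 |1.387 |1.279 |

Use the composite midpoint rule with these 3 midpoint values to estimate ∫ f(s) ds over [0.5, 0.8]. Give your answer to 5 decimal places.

h = 0.1, n = 3.
h·[y(m₁) + y(m₂) + y(m₃)] = 0.1·(4.160) = 0.41600.

0.41600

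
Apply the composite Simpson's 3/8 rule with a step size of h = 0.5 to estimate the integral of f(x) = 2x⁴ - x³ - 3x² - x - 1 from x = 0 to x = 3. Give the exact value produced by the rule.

42.5625

h = (3 − 0)/6 = 0.5.
Nodes x₀,…,x₆ = 0, 0.5, 1, 1.5, 2, 2.5, 3.
f(x) = 2x⁴ - x³ - 3x² - x - 1: f₀=-1, f₁=-2.25, f₂=-4, f₃=-2.5, f₄=9, f₅=40.25, f₆=104.
(3h/8)·[f₀ + 3f₁ + 3f₂ + 2f₃ + 3f₄ + 3f₅ + f₆] = 0.1875·(227) = 42.5625.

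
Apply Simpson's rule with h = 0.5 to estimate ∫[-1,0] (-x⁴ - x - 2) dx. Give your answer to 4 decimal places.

h = (0 − (-1))/2 = 0.5.
Nodes x₀,…,x₂ = -1, -0.5, 0.
f(x) = -x⁴ - x - 2: f₀=-2, f₁=-1.5625, f₂=-2.
(h/3)·[f₀ + 4f₁ + f₂] = 0.166667·(-10.25) = -1.7083.

-1.7083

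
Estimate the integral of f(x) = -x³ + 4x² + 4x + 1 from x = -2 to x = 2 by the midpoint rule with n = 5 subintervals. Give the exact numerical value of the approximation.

24.48

h = (2 − (-2))/5 = 0.8.
Midpoints m₁,…,m₅ = -1.6, -0.8, 0, 0.8, 1.6.
f(m₁)=8.936, f(m₂)=0.872, f(m₃)=1, f(m₄)=6.248, f(m₅)=13.544.
h·[f(m₁) + f(m₂) + f(m₃) + f(m₄) + f(m₅)] = 0.8·(30.6) = 24.48.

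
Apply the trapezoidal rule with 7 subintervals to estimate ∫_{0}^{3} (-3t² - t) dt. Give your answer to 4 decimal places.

h = (3 − 0)/7 = 0.428571.
Nodes t₀,…,t₇ = 0, 0.428571, 0.857143, 1.285714, 1.714286, 2.142857, 2.571429, 3.
f(t) = -3t² - t: f₀=0, f₁=-0.979592, f₂=-3.061224, f₃=-6.244898, f₄=-10.530612, f₅=-15.918367, f₆=-22.408163, f₇=-30.
(h/2)·[f₀ + 2f₁ + 2f₂ + 2f₃ + 2f₄ + 2f₅ + 2f₆ + f₇] = 0.214286·(-148.285714) = -31.7755.

-31.7755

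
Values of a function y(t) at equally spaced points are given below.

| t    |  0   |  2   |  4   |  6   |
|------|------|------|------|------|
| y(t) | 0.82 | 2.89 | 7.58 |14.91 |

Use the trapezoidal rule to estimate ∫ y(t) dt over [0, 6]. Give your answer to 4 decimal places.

h = 2, n = 3.
(h/2)·[y₀ + 2y₁ + 2y₂ + y₃] = 1·(36.67) = 36.6700.

36.6700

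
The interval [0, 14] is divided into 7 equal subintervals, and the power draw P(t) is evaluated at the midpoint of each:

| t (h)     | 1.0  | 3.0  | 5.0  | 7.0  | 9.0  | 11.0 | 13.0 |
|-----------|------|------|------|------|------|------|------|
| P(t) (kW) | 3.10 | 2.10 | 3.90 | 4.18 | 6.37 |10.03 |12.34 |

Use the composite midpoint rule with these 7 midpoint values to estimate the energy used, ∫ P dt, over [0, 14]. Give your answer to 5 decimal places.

84.04000

h = 2, n = 7.
h·[y(m₁) + y(m₂) + y(m₃) + y(m₄) + y(m₅) + y(m₆) + y(m₇)] = 2·(42.02) = 84.04000.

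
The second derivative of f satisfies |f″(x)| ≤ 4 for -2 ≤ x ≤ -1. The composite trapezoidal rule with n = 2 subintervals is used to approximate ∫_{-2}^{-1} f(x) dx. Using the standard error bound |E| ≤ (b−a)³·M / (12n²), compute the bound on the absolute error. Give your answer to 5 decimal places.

0.08333

|E| ≤ (1)³·4 / (12·2²) = 4/48 = 0.08333.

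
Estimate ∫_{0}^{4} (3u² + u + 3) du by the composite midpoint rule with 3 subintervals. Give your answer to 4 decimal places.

82.2222

h = (4 − 0)/3 = 1.333333.
Midpoints m₁,…,m₃ = 0.666667, 2, 3.333333.
f(m₁)=5, f(m₂)=17, f(m₃)=39.666667.
h·[f(m₁) + f(m₂) + f(m₃)] = 1.333333·(61.666667) = 82.2222.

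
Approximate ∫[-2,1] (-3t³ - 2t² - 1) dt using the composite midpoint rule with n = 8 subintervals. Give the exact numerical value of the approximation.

2.162109375

h = (1 − (-2))/8 = 0.375.
Midpoints m₁,…,m₈ = -1.8125, -1.4375, -1.0625, -0.6875, -0.3125, 0.0625, 0.4375, 0.8125.
f(m₁)=10.292724609375, f(m₂)=3.778564453125, f(m₃)=0.340576171875, f(m₄)=-0.970458984375, f(m₅)=-1.103759765625, f(m₆)=-1.008544921875, f(m₇)=-1.634033203125, f(m₈)=-3.929443359375.
h·[f(m₁) + f(m₂) + f(m₃) + f(m₄) + f(m₅) + f(m₆) + f(m₇) + f(m₈)] = 0.375·(5.765625) = 2.162109375.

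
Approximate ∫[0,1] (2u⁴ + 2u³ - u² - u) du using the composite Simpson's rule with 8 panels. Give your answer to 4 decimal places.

0.0667

h = (1 − 0)/8 = 0.125.
Nodes u₀,…,u₈ = 0, 0.125, 0.25, 0.375, 0.5, 0.625, 0.75, 0.875, 1.
f(u) = 2u⁴ + 2u³ - u² - u: f₀=0, f₁=-0.13623046875, f₂=-0.2734375, f₃=-0.37060546875, f₄=-0.375, f₅=-0.22216796875, f₆=0.1640625, f₇=0.87158203125, f₈=2.
(h/3)·[f₀ + 4f₁ + 2f₂ + 4f₃ + 2f₄ + 4f₅ + 2f₆ + 4f₇ + f₈] = 0.041667·(1.6015625) = 0.0667.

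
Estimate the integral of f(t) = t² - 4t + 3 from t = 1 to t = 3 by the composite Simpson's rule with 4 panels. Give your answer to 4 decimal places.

-1.3333

h = (3 − 1)/4 = 0.5.
Nodes t₀,…,t₄ = 1, 1.5, 2, 2.5, 3.
f(t) = t² - 4t + 3: f₀=0, f₁=-0.75, f₂=-1, f₃=-0.75, f₄=0.
(h/3)·[f₀ + 4f₁ + 2f₂ + 4f₃ + f₄] = 0.166667·(-8) = -1.3333.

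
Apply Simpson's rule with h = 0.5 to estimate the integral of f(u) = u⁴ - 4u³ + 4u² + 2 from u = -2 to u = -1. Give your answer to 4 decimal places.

32.5417

h = (-1 − (-2))/2 = 0.5.
Nodes u₀,…,u₂ = -2, -1.5, -1.
f(u) = u⁴ - 4u³ + 4u² + 2: f₀=66, f₁=29.5625, f₂=11.
(h/3)·[f₀ + 4f₁ + f₂] = 0.166667·(195.25) = 32.5417.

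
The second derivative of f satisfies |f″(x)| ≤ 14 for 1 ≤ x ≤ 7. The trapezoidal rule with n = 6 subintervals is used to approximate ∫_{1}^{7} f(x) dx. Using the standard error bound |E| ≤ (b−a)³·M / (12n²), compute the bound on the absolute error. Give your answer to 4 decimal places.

7.0000

|E| ≤ (6)³·14 / (12·6²) = 3024/432 = 7.0000.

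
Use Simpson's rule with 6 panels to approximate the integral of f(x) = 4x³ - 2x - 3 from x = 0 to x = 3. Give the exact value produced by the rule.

63

h = (3 − 0)/6 = 0.5.
Nodes x₀,…,x₆ = 0, 0.5, 1, 1.5, 2, 2.5, 3.
f(x) = 4x³ - 2x - 3: f₀=-3, f₁=-3.5, f₂=-1, f₃=7.5, f₄=25, f₅=54.5, f₆=99.
(h/3)·[f₀ + 4f₁ + 2f₂ + 4f₃ + 2f₄ + 4f₅ + f₆] = 0.166667·(378) = 63.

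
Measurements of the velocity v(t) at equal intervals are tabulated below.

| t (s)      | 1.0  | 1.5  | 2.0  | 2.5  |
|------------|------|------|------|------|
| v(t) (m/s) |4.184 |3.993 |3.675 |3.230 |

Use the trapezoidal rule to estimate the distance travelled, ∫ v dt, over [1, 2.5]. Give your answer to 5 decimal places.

5.68750

h = 0.5, n = 3.
(h/2)·[y₀ + 2y₁ + 2y₂ + y₃] = 0.25·(22.750) = 5.68750.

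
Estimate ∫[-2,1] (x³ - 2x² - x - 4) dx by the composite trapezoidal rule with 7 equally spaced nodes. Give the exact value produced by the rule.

h = (1 − (-2))/6 = 0.5.
Nodes x₀,…,x₆ = -2, -1.5, -1, -0.5, 0, 0.5, 1.
f(x) = x³ - 2x² - x - 4: f₀=-18, f₁=-10.375, f₂=-6, f₃=-4.125, f₄=-4, f₅=-4.875, f₆=-6.
(h/2)·[f₀ + 2f₁ + 2f₂ + 2f₃ + 2f₄ + 2f₅ + f₆] = 0.25·(-82.75) = -20.6875.

-20.6875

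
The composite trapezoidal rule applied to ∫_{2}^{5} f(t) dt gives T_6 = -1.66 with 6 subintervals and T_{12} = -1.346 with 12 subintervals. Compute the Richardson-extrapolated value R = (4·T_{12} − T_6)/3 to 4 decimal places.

R = (4·T_{12} − T_6) / 3 = (4·(-1.346) − (-1.66))/3 = (-3.724)/3 = -1.2413.

-1.2413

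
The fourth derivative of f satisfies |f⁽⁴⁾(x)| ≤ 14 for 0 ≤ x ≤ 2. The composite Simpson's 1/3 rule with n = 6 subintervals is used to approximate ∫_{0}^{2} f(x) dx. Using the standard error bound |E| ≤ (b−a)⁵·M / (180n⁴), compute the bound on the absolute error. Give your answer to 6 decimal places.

0.001920

|E| ≤ (2)⁵·14 / (180·6⁴) = 448/233280 = 0.001920.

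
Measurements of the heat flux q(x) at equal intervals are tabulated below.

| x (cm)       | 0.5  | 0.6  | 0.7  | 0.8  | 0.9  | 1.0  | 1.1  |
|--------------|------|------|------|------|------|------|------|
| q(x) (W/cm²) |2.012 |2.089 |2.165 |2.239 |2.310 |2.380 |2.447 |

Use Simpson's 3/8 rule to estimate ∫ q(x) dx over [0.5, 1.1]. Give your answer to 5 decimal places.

h = 0.1, n = 6.
(3h/8)·[y₀ + 3y₁ + 3y₂ + 2y₃ + 3y₄ + 3y₅ + y₆] = 0.0375·(35.769) = 1.34134.

1.34134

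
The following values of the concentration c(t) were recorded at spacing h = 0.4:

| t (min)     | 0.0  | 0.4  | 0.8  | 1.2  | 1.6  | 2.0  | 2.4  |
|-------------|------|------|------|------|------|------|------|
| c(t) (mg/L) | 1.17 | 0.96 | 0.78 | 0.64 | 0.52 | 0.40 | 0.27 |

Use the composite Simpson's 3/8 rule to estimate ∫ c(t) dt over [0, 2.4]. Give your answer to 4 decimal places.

h = 0.4, n = 6.
(3h/8)·[y₀ + 3y₁ + 3y₂ + 2y₃ + 3y₄ + 3y₅ + y₆] = 0.15·(10.70) = 1.6050.

1.6050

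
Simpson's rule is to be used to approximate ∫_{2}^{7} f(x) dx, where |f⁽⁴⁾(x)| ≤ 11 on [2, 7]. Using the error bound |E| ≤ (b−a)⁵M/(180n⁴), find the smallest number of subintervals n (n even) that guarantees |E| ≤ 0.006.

Need 34375/(180n⁴) ≤ 0.006.
n⁴ ≥ 34375/(180·0.006) = 31828.7 ⇒ n ≥ 13.3569, so the smallest even n is 14. (n must be even for Simpson's rule.)

14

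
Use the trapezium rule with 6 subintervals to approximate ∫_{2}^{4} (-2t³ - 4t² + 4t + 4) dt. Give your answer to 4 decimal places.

h = (4 − 2)/6 = 0.333333.
Nodes t₀,…,t₆ = 2, 2.333333, 2.666667, 3, 3.333333, 3.666667, 4.
f(t) = -2t³ - 4t² + 4t + 4: f₀=-20, f₁=-33.851852, f₂=-51.703704, f₃=-74, f₄=-101.185185, f₅=-133.703704, f₆=-172.
(h/2)·[f₀ + 2f₁ + 2f₂ + 2f₃ + 2f₄ + 2f₅ + f₆] = 0.166667·(-980.888889) = -163.4815.

-163.4815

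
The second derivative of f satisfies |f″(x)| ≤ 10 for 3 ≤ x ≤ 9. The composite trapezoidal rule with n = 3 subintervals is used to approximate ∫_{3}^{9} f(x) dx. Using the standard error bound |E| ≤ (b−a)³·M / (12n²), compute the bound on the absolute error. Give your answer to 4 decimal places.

|E| ≤ (6)³·10 / (12·3²) = 2160/108 = 20.0000.

20.0000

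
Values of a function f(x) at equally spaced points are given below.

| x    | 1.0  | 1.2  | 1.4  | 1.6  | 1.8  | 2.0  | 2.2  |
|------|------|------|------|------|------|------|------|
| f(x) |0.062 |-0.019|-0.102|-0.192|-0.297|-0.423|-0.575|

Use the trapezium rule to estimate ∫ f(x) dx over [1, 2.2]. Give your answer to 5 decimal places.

h = 0.2, n = 6.
(h/2)·[y₀ + 2y₁ + 2y₂ + 2y₃ + 2y₄ + 2y₅ + y₆] = 0.1·(-2.579) = -0.25790.

-0.25790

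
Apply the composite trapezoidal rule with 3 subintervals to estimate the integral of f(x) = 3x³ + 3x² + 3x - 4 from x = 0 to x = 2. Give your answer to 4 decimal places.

19.7778

h = (2 − 0)/3 = 0.666667.
Nodes x₀,…,x₃ = 0, 0.666667, 1.333333, 2.
f(x) = 3x³ + 3x² + 3x - 4: f₀=-4, f₁=0.222222, f₂=12.444444, f₃=38.
(h/2)·[f₀ + 2f₁ + 2f₂ + f₃] = 0.333333·(59.333333) = 19.7778.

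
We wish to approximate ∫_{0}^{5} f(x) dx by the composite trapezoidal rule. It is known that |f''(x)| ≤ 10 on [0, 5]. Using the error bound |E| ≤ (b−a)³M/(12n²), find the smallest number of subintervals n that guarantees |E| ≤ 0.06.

42

Need 1250/(12n²) ≤ 0.06.
n² ≥ 1250/(12·0.06) = 1736.11 ⇒ n ≥ 41.6667, so the smallest n is 42.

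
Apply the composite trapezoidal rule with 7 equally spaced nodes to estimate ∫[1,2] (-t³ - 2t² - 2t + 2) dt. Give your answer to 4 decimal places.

h = (2 − 1)/6 = 0.166667.
Nodes t₀,…,t₆ = 1, 1.166667, 1.333333, 1.5, 1.666667, 1.833333, 2.
f(t) = -t³ - 2t² - 2t + 2: f₀=-3, f₁=-4.643519, f₂=-6.592593, f₃=-8.875, f₄=-11.518519, f₅=-14.550926, f₆=-18.
(h/2)·[f₀ + 2f₁ + 2f₂ + 2f₃ + 2f₄ + 2f₅ + f₆] = 0.083333·(-113.361111) = -9.4468.

-9.4468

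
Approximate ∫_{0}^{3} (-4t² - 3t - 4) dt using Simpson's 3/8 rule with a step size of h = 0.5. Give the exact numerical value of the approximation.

-61.5

h = (3 − 0)/6 = 0.5.
Nodes t₀,…,t₆ = 0, 0.5, 1, 1.5, 2, 2.5, 3.
f(t) = -4t² - 3t - 4: f₀=-4, f₁=-6.5, f₂=-11, f₃=-17.5, f₄=-26, f₅=-36.5, f₆=-49.
(3h/8)·[f₀ + 3f₁ + 3f₂ + 2f₃ + 3f₄ + 3f₅ + f₆] = 0.1875·(-328) = -61.5.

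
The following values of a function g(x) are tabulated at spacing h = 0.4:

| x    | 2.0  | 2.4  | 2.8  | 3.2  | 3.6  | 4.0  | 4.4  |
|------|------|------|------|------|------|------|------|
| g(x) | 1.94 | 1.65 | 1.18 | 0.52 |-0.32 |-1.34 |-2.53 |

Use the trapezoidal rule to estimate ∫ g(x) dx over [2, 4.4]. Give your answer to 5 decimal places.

0.55800

h = 0.4, n = 6.
(h/2)·[y₀ + 2y₁ + 2y₂ + 2y₃ + 2y₄ + 2y₅ + y₆] = 0.2·(2.79) = 0.55800.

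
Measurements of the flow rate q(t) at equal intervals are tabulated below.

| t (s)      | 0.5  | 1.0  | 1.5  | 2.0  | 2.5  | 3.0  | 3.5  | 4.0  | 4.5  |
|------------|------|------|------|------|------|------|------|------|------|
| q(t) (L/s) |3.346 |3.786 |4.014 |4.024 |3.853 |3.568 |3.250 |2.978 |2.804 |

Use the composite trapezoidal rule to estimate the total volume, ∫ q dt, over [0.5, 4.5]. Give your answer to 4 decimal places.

14.2740

h = 0.5, n = 8.
(h/2)·[y₀ + 2y₁ + 2y₂ + 2y₃ + 2y₄ + 2y₅ + 2y₆ + 2y₇ + y₈] = 0.25·(57.096) = 14.2740.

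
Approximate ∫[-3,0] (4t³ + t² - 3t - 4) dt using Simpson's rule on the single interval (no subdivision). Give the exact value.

-70.5

S = (b−a)/6 · [f(-3) + 4f(-1.5) + f(0)] = 0.5·[(-94) + 4·(-10.75) + (-4)] = -70.5.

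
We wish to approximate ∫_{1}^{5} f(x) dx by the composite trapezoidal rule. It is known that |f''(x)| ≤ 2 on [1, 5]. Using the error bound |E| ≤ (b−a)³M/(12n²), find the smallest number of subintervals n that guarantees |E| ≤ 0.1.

11

Need 128/(12n²) ≤ 0.1.
n² ≥ 128/(12·0.1) = 106.667 ⇒ n ≥ 10.3280, so the smallest n is 11.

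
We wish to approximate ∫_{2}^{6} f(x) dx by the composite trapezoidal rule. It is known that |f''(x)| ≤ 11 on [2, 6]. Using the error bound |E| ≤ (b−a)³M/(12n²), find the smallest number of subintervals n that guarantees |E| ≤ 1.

8

Need 704/(12n²) ≤ 1.
n² ≥ 704/(12·1) = 58.6667 ⇒ n ≥ 7.6594, so the smallest n is 8.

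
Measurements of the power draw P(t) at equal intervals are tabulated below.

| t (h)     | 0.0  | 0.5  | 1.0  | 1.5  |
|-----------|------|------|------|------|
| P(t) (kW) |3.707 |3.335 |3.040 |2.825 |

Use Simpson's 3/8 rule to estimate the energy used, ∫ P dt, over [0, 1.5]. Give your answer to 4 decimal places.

h = 0.5, n = 3.
(3h/8)·[y₀ + 3y₁ + 3y₂ + y₃] = 0.1875·(25.657) = 4.8107.

4.8107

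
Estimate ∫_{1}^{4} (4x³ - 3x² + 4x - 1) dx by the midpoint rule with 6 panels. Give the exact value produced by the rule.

217.3125

h = (4 − 1)/6 = 0.5.
Midpoints m₁,…,m₆ = 1.25, 1.75, 2.25, 2.75, 3.25, 3.75.
f(m₁)=7.125, f(m₂)=18.25, f(m₃)=38.375, f(m₄)=70.5, f(m₅)=117.625, f(m₆)=182.75.
h·[f(m₁) + f(m₂) + f(m₃) + f(m₄) + f(m₅) + f(m₆)] = 0.5·(434.625) = 217.3125.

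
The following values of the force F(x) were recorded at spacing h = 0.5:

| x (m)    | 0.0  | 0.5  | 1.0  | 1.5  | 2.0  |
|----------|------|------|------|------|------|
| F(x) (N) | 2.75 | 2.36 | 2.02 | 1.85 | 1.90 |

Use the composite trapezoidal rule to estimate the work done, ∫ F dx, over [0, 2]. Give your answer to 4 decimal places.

h = 0.5, n = 4.
(h/2)·[y₀ + 2y₁ + 2y₂ + 2y₃ + y₄] = 0.25·(17.11) = 4.2775.

4.2775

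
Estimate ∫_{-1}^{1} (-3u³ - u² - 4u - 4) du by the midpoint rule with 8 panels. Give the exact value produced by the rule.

h = (1 − (-1))/8 = 0.25.
Midpoints m₁,…,m₈ = -0.875, -0.625, -0.375, -0.125, 0.125, 0.375, 0.625, 0.875.
f(m₁)=0.744140625, f(m₂)=-1.158203125, f(m₃)=-2.482421875, f(m₄)=-3.509765625, f(m₅)=-4.521484375, f(m₆)=-5.798828125, f(m₇)=-7.623046875, f(m₈)=-10.275390625.
h·[f(m₁) + f(m₂) + f(m₃) + f(m₄) + f(m₅) + f(m₆) + f(m₇) + f(m₈)] = 0.25·(-34.625) = -8.65625.

-8.65625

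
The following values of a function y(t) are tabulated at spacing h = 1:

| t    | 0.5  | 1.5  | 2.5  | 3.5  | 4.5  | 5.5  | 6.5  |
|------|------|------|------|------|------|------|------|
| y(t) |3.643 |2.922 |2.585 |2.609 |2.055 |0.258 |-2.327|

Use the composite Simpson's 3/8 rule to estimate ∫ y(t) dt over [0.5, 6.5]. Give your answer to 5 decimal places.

11.24775

h = 1, n = 6.
(3h/8)·[y₀ + 3y₁ + 3y₂ + 2y₃ + 3y₄ + 3y₅ + y₆] = 0.375·(29.994) = 11.24775.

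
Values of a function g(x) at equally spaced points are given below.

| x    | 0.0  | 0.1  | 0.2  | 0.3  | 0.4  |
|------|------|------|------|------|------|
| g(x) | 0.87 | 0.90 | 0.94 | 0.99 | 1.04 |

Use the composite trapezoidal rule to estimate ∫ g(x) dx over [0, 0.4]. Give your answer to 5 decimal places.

h = 0.1, n = 4.
(h/2)·[y₀ + 2y₁ + 2y₂ + 2y₃ + y₄] = 0.05·(7.57) = 0.37850.

0.37850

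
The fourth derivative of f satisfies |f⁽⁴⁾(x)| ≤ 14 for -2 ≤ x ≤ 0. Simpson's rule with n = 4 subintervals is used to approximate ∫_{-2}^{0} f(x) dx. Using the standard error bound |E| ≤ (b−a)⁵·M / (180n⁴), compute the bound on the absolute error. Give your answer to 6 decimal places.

0.009722

|E| ≤ (2)⁵·14 / (180·4⁴) = 448/46080 = 0.009722.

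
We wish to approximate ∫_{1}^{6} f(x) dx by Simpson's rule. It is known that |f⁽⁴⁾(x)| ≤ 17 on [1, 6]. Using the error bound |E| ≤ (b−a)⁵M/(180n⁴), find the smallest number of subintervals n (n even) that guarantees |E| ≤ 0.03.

Need 53125/(180n⁴) ≤ 0.03.
n⁴ ≥ 53125/(180·0.03) = 9837.96 ⇒ n ≥ 9.9592, so the smallest even n is 10. (n must be even for Simpson's rule.)

10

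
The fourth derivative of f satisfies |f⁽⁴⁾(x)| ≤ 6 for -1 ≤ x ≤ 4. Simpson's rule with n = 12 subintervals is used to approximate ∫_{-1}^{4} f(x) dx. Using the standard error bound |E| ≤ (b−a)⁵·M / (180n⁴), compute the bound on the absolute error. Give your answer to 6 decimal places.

0.005023

|E| ≤ (5)⁵·6 / (180·12⁴) = 18750/3732480 = 0.005023.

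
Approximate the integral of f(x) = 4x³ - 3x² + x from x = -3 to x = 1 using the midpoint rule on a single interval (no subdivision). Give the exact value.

M = (b−a)·f(-1) = 4·(-8) = -32.

-32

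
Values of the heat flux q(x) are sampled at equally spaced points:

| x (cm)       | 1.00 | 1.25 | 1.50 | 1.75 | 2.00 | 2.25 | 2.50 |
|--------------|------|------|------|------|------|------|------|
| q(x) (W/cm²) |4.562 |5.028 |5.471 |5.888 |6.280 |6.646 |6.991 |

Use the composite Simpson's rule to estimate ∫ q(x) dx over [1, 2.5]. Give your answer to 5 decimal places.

8.77525

h = 0.25, n = 6.
(h/3)·[y₀ + 4y₁ + 2y₂ + 4y₃ + 2y₄ + 4y₅ + y₆] = 0.083333·(105.303) = 8.77525.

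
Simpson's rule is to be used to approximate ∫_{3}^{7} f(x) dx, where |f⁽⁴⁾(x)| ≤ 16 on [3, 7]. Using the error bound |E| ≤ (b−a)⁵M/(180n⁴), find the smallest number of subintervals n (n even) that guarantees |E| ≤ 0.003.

Need 16384/(180n⁴) ≤ 0.003.
n⁴ ≥ 16384/(180·0.003) = 30340.7 ⇒ n ≥ 13.1980, so the smallest even n is 14. (n must be even for Simpson's rule.)

14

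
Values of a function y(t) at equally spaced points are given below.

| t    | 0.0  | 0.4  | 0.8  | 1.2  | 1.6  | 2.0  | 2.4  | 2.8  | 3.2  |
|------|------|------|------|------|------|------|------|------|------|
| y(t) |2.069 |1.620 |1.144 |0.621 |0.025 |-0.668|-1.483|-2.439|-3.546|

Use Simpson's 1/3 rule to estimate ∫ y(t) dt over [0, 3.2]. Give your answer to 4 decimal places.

h = 0.4, n = 8.
(h/3)·[y₀ + 4y₁ + 2y₂ + 4y₃ + 2y₄ + 4y₅ + 2y₆ + 4y₇ + y₈] = 0.133333·(-5.569) = -0.7425.

-0.7425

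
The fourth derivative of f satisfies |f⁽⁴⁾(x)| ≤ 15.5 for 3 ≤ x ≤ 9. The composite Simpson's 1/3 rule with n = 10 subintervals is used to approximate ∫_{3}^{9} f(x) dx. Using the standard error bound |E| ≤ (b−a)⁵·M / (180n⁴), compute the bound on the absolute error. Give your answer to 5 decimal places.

|E| ≤ (6)⁵·15.5 / (180·10⁴) = 120528/1800000 = 0.06696.

0.06696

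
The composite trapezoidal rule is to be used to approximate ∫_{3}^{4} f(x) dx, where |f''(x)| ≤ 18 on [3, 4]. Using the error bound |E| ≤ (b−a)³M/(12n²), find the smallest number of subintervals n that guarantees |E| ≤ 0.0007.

47

Need 18/(12n²) ≤ 0.0007.
n² ≥ 18/(12·0.0007) = 2142.86 ⇒ n ≥ 46.2910, so the smallest n is 47.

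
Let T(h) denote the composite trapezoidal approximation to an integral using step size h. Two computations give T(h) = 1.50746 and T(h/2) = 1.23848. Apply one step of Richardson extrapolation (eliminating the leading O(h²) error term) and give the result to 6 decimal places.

R = (4·T(h/2) − T(h)) / 3 = (4·1.23848 − 1.50746)/3 = (3.44646)/3 = 1.148820.

1.148820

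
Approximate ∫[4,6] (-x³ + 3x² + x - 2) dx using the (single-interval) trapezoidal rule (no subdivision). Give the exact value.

-118

T = (b−a)/2 · [f(4) + f(6)] = 1·[(-14) + (-104)] = -118.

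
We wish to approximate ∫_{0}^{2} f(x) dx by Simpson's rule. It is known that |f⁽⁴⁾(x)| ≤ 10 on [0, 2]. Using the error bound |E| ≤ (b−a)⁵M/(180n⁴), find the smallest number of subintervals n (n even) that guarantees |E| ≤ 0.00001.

Need 320/(180n⁴) ≤ 0.00001.
n⁴ ≥ 320/(180·0.00001) = 177778 ⇒ n ≥ 20.5338, so the smallest even n is 22. (n must be even for Simpson's rule.)

22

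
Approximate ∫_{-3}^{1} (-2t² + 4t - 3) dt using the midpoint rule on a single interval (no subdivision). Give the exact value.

M = (b−a)·f(-1) = 4·(-9) = -36.

-36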